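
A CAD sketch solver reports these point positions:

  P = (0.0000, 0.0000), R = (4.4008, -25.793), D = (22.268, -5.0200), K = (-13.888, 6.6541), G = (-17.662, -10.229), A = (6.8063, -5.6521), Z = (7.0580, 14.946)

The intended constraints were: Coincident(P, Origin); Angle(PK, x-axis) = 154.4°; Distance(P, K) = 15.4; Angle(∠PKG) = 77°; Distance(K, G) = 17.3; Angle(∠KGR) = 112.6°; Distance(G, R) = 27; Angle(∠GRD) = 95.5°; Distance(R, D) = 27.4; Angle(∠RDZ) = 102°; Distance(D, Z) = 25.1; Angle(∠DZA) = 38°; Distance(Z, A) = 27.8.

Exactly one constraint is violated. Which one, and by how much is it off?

Distance(Z, A) = 27.8 — off by 7.20.

P = (0.00, 0.00) ✓; PK at 154.4° ✓; |PK| = 15.40 ✓; ∠PKG = 77.00° ✓; |KG| = 17.30 ✓; ∠KGR = 112.6° ✓; |GR| = 27.00 ✓; ∠GRD = 95.50° ✓; |RD| = 27.40 ✓; ∠RDZ = 102.0° ✓; |DZ| = 25.10 ✓; ∠DZA = 38.00° ✓; |ZA| = 20.60 ✗.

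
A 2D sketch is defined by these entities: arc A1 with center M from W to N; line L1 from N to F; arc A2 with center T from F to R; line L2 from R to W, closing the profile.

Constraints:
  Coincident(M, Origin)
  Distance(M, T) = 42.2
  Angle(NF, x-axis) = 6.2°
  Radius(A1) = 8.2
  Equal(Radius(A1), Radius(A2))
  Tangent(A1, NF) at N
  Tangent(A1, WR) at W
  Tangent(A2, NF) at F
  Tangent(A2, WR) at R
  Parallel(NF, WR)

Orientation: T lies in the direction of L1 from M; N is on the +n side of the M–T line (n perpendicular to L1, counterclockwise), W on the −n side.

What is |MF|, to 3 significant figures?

43.0

The slot axis is L1's direction at 6.2°, so u = (cos 6.2°, sin 6.2°) = (0.994, 0.108) and n = (−sin 6.2°, cos 6.2°) = (-0.108, 0.994). M is at the origin and T lies 42.2 along u from M, so T = 42.2·u = (42.0, 4.56). Tangency of A1 to both parallel lines with radius 8.2 puts N and W at M ± 8.2·n: N = (-0.886, 8.15), W = (0.886, -8.15). Equal radii place F and R the same way about T: F = T + 8.2·n = (41.1, 12.7), R = T − 8.2·n = (42.8, -3.59). Then |MF| = |F − M| = 43.0.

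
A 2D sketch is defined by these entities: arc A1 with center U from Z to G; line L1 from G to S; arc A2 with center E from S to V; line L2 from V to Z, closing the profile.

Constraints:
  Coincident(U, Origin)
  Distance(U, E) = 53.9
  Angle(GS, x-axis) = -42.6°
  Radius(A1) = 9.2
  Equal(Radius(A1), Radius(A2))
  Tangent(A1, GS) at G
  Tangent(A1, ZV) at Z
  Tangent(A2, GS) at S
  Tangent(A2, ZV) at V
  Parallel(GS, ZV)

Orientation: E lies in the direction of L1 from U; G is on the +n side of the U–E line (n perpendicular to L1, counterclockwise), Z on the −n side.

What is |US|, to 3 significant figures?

54.7

Tangency of A1 to both parallel lines with radius 9.2 puts G and Z at U ± 9.2·n: G = (6.23, 6.77), Z = (-6.23, -6.77). Equal radii place S and V the same way about E: S = E + 9.2·n = (45.9, -29.7), V = E − 9.2·n = (33.4, -43.3). Then |US| = |S − U| = 54.7.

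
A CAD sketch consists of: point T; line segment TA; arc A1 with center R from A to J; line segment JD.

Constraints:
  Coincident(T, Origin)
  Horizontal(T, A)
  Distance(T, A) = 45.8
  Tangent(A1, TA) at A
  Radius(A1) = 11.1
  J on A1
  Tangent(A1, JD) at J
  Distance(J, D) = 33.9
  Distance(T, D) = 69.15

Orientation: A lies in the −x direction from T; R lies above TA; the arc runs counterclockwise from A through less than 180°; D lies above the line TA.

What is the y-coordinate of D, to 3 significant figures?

46.3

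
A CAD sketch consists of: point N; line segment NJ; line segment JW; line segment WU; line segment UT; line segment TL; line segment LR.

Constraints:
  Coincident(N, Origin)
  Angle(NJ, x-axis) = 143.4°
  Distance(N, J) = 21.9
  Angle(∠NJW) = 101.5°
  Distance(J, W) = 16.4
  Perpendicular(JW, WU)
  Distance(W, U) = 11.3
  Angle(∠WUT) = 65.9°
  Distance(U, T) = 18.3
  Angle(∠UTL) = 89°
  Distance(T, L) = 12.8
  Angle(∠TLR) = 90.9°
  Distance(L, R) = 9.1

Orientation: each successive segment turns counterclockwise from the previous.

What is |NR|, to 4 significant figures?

31.09

N is at the origin; NJ runs at 143.4° with length 21.9, so J = (-17.58, 13.06). ∠NJW = 101.5° gives JW at -138.1° from the x-axis; with |JW| = 16.4, W = (-29.79, 2.105). The perpendicularity gives WU at right angles to JW, so WU runs at -48.10°; with |WU| = 11.3, U = (-22.24, -6.306). ∠WUT = 65.9° gives UT at 66.00° from the x-axis; with |UT| = 18.3, T = (-14.80, 10.41). ∠UTL = 89.0° gives TL at 157.0° from the x-axis; with |TL| = 12.8, L = (-26.58, 15.41). ∠TLR = 90.9° gives LR at -113.9° from the x-axis; with |LR| = 9.1, R = (-30.27, 7.094). Then |NR| = |R − N| = 31.09.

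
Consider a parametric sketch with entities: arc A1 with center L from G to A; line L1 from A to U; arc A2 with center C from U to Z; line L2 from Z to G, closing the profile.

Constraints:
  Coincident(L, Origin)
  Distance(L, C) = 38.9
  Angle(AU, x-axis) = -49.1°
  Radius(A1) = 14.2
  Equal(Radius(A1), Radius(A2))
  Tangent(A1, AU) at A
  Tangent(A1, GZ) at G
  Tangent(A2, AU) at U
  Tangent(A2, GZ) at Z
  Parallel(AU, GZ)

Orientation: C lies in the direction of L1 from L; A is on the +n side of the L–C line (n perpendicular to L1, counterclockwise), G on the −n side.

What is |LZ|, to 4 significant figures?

41.41

Tangency of A1 to both parallel lines with radius 14.2 puts A and G at L ± 14.2·n: A = (10.73, 9.297), G = (-10.73, -9.297). Equal radii place U and Z the same way about C: U = C + 14.2·n = (36.20, -20.11), Z = C − 14.2·n = (14.74, -38.70). Then |LZ| = |Z − L| = 41.41.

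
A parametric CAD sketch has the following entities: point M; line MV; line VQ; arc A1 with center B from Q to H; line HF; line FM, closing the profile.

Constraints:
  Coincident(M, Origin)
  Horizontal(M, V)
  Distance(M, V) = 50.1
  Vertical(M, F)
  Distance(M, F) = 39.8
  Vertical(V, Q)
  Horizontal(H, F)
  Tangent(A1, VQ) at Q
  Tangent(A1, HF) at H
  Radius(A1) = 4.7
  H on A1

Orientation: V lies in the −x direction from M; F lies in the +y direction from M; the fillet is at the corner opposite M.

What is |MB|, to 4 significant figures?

57.39

M is at the origin; M and V share the same y with |MV| = 50.1 and V on the −x side, so V = (-50.10, 0.000). M and F share the same x with |MF| = 39.8 and F on the +y side, so F = (0.000, 39.80). The virtual corner opposite M is at (-50.10, 39.80). A1 meets VQ tangentially, so BQ is at right angles to VQ and tangency of A1 to HF means the radius BH is perpendicular to HF, with radius 4.7, so the center B sits 4.7 in from both sides at B = (-45.40, 35.10). Then |MB| = |B − M| = 57.39.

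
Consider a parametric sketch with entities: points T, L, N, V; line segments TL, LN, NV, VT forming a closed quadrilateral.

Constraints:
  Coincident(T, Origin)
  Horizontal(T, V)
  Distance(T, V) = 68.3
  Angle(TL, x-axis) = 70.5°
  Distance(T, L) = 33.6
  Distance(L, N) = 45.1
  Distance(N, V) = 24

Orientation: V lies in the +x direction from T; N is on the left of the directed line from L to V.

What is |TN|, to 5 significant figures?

58.191

Checks: |LN| = 45.10 ✓; |NV| = 24.00 ✓.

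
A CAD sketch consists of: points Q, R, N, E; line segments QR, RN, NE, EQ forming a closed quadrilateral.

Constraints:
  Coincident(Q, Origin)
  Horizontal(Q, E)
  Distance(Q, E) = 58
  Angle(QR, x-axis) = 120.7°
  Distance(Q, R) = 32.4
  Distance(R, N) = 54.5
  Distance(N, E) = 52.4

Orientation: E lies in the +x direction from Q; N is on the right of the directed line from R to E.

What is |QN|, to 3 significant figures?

22.2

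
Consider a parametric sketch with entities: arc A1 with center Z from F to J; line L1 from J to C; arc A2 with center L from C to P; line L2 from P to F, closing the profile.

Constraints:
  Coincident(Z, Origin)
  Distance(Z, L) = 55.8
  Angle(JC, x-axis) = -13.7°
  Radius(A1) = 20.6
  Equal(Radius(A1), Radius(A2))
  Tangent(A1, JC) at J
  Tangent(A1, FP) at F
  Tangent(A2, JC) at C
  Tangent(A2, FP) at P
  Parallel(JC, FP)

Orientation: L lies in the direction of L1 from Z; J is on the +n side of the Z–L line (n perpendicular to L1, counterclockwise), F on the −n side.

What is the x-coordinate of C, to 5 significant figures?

59.091

Tangency of A1 to both parallel lines with radius 20.6 puts J and F at Z ± 20.6·n: J = (4.8789, 20.014), F = (-4.8789, -20.014). Equal radii place C and P the same way about L: C = L + 20.6·n = (59.091, 6.7983), P = L − 20.6·n = (49.334, -33.229). So C.x = 59.091.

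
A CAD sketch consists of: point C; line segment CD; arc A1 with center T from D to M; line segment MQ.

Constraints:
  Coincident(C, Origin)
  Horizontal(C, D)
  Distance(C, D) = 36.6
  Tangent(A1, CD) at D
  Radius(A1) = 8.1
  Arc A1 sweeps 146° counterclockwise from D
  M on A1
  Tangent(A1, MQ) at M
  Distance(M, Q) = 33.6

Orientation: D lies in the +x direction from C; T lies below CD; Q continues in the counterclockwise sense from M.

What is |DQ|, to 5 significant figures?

40.907

On A1, D sits at bearing 90° from T; a 146° counterclockwise sweep puts M at bearing 236°, so M = T + 8.1·(cos 236°, sin 236°) = (32.071, -14.815). The tangent condition forces TM to be normal to MQ, so MQ runs along (−sin 236°, cos 236°); with |MQ| = 33.6, Q = (59.926, -33.604). Then |DQ| = |Q − D| = 40.907.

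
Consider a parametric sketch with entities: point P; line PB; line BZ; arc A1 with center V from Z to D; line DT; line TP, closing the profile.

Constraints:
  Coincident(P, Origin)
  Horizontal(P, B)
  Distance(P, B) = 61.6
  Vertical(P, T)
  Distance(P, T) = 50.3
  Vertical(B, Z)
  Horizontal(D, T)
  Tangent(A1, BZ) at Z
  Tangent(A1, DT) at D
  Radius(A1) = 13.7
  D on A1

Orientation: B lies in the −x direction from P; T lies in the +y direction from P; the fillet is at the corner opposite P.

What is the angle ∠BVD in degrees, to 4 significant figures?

159.5°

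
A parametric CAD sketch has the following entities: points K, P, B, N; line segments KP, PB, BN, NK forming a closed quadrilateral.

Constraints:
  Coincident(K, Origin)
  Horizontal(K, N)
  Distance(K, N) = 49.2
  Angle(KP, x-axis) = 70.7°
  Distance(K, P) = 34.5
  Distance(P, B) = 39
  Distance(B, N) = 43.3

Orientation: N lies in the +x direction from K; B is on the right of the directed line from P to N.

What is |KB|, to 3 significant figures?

8.80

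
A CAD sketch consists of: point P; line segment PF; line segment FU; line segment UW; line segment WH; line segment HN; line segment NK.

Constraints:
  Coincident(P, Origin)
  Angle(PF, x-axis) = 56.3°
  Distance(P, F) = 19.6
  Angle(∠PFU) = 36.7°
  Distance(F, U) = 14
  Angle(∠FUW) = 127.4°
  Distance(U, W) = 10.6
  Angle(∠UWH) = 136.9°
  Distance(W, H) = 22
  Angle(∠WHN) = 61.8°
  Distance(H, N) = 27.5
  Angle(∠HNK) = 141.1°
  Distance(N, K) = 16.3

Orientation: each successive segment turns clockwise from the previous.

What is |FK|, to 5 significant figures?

9.4112

P is at the origin; PF runs at 56.3° with length 19.6, so F = (10.875, 16.306). ∠PFU = 36.7° gives FU at -87.000° from the x-axis; with |FU| = 14.0, U = (11.608, 2.3255). ∠FUW = 127.4° gives UW at -139.60° from the x-axis; with |UW| = 10.6, W = (3.5353, -4.5446). ∠UWH = 136.9° gives WH at 177.30° from the x-axis; with |WH| = 22.0, H = (-18.440, -3.5082). ∠WHN = 61.8° gives HN at 59.100° from the x-axis; with |HN| = 27.5, N = (-4.3178, 20.089). ∠HNK = 141.1° gives NK at 20.200° from the x-axis; with |NK| = 16.3, K = (10.980, 25.717). Then |FK| = |K − F| = 9.4112.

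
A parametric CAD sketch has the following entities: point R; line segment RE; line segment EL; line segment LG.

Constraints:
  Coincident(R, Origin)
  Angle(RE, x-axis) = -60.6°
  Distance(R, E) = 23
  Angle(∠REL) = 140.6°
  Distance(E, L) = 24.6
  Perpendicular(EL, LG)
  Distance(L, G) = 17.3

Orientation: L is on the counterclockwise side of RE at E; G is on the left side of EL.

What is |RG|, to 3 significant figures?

42.5

∠REL = 140.6°, so EL runs at -60.6° + (180° − 140.6°) = -21.2° from the x-axis; with |EL| = 24.6, L = E + 24.6·(cos -21.2°, sin -21.2°) = (34.2, -28.9). The perpendicularity gives LG at right angles to EL; with |LG| = 17.3 on the left of EL, G = L + 17.3·(0.362, 0.932) = (40.5, -12.8). Then |RG| = |G − R| = 42.5.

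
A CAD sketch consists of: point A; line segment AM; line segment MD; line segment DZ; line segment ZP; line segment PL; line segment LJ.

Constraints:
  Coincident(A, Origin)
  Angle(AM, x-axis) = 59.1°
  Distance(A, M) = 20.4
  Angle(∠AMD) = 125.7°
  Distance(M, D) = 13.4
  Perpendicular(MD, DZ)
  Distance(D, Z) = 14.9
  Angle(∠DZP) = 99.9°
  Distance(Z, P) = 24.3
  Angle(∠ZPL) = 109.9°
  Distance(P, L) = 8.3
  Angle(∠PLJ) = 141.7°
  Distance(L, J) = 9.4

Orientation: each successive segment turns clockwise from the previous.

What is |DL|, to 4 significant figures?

30.47

A is at the origin; AM runs at 59.1° with length 20.4, so M = (10.48, 17.50). ∠AMD = 125.7° gives MD at 4.800° from the x-axis; with |MD| = 13.4, D = (23.83, 18.63). The perpendicularity gives DZ at right angles to MD, so DZ runs at -85.20°; with |DZ| = 14.9, Z = (25.08, 3.778). ∠DZP = 99.9° gives ZP at -165.3° from the x-axis; with |ZP| = 24.3, P = (1.571, -2.388). ∠ZPL = 109.9° gives PL at 124.6° from the x-axis; with |PL| = 8.3, L = (-3.142, 4.444). Then |DL| = |L − D| = 30.47.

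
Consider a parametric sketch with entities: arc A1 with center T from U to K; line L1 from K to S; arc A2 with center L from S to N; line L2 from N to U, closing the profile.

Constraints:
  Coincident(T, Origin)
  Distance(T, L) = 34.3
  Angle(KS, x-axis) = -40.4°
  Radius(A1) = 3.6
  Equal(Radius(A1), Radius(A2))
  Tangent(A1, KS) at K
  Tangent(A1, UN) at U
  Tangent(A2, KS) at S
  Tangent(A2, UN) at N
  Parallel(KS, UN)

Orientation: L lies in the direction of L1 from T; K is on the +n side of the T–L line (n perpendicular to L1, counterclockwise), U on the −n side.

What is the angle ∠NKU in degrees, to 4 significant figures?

78.15°

The slot axis is L1's direction at -40.4°, so u = (cos -40.4°, sin -40.4°) = (0.7615, -0.6481) and n = (−sin -40.4°, cos -40.4°) = (0.6481, 0.7615). T is at the origin and L lies 34.3 along u from T, so L = 34.3·u = (26.12, -22.23). Tangency of A1 to both parallel lines with radius 3.6 puts K and U at T ± 3.6·n: K = (2.333, 2.742), U = (-2.333, -2.742). Equal radii place S and N the same way about L: S = L + 3.6·n = (28.45, -19.49), N = L − 3.6·n = (23.79, -24.97). Then cos ∠NKU = KN·KU / (|KN||KU|), giving 78.15°.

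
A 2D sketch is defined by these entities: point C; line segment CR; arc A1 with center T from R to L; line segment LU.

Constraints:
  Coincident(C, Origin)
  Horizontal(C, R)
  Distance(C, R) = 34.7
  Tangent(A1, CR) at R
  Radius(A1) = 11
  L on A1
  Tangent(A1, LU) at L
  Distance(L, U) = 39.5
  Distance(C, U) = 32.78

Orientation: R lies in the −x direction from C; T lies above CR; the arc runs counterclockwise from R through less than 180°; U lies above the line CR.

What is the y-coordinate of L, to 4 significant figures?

3.589

Checks: |TL| = 11.00 ✓; ∠(TL, LU) = 90.00° ✓; |LU| = 39.50 ✓; |CU| = 32.78 ✓.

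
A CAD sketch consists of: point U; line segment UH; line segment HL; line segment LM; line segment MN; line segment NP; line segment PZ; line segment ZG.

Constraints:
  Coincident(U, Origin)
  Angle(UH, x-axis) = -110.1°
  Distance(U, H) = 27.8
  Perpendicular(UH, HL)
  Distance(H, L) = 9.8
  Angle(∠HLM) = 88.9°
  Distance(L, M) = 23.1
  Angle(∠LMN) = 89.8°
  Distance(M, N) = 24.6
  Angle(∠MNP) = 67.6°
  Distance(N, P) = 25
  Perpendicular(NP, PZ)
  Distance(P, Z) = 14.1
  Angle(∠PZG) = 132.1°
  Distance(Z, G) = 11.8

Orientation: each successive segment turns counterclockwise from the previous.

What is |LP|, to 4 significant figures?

14.99

∠LMN = 89.8° gives MN at 161.2° from the x-axis; with |MN| = 24.6, N = (-16.12, 0.2945). ∠MNP = 67.6° gives NP at -86.40° from the x-axis; with |NP| = 25.0, P = (-14.55, -24.66). Then |LP| = |P − L| = 14.99.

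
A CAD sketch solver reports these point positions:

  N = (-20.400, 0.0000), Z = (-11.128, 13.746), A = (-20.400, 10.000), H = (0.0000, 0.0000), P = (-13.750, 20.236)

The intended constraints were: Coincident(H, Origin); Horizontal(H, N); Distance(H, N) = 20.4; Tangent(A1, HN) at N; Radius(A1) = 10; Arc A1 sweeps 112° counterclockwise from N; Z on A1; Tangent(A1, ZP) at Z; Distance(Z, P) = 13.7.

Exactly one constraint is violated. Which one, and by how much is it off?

Distance(Z, P) = 13.7 — off by 6.70.

H = (0.00, 0.00) ✓; H.y = 0.00, N.y = 0.00 ✓; |HN| = 20.40 ✓; ∠(AN, NH) = 90.00° ✓; |AN| = 10.00 ✓; bearing(A→Z) − bearing(A→N) = 112.0° ✓; |AZ| = 10.00 ✓; ∠(AZ, ZP) = 90.00° ✓; |ZP| = 7.000 ✗.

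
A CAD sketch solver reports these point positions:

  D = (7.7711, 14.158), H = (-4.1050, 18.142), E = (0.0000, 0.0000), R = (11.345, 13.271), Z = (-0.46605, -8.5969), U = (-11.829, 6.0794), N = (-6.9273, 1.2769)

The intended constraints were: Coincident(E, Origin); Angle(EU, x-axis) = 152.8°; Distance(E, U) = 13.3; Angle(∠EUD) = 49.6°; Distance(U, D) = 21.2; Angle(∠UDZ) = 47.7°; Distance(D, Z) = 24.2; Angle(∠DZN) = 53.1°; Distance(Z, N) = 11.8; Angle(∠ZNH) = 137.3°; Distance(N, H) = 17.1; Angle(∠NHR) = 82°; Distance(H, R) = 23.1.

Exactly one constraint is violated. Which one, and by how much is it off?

Distance(H, R) = 23.1 — off by 6.90.

E = (0.00, 0.00) ✓; EU at 152.8° ✓; |EU| = 13.30 ✓; ∠EUD = 49.60° ✓; |UD| = 21.20 ✓; ∠UDZ = 47.70° ✓; |DZ| = 24.20 ✓; ∠DZN = 53.10° ✓; |ZN| = 11.80 ✓; ∠ZNH = 137.3° ✓; |NH| = 17.10 ✓; ∠NHR = 82.00° ✓; |HR| = 16.20 ✗.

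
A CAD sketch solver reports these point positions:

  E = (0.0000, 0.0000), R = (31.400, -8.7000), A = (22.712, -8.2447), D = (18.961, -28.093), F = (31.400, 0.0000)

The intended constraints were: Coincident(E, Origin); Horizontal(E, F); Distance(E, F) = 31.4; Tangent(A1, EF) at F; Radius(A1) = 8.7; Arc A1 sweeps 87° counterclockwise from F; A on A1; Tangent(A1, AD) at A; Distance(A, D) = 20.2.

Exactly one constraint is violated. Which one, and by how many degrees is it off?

Tangent(A1, AD) at A — off by 7.70°.

E = (0.00, 0.00) ✓; E.y = 0.00, F.y = 0.00 ✓; |EF| = 31.40 ✓; ∠(RF, FE) = 90.00° ✓; |RF| = 8.700 ✓; bearing(R→A) − bearing(R→F) = 87.00° ✓; |RA| = 8.700 ✓; ∠(RA, AD) = 97.70° ✗; |AD| = 20.20 ✓.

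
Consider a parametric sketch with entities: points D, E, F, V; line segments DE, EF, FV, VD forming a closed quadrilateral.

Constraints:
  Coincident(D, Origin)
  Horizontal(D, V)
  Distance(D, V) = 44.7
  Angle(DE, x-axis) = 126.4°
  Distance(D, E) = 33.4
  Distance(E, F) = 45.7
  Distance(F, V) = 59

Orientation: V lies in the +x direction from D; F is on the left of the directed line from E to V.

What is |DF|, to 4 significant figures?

55.58

Checks: |EF| = 45.70 ✓; |FV| = 59.00 ✓.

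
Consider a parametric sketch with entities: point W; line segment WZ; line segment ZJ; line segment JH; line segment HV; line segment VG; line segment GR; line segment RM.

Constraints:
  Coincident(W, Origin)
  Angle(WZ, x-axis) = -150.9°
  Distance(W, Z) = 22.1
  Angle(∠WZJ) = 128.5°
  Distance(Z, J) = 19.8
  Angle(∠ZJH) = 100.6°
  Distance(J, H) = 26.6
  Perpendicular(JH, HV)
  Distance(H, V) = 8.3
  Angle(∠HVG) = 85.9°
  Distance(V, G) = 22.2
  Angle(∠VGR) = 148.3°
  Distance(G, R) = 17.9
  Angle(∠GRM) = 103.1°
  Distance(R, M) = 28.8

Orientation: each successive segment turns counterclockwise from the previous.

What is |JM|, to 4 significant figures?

30.35

W is at the origin; WZ runs at -150.9° with length 22.1, so Z = (-19.31, -10.75). ∠WZJ = 128.5° gives ZJ at -99.40° from the x-axis; with |ZJ| = 19.8, J = (-22.54, -30.28). ∠ZJH = 100.6° gives JH at -20.00° from the x-axis; with |JH| = 26.6, H = (2.452, -39.38). JH ⟂ HV, so HV runs at 70.00°; with |HV| = 8.3, V = (5.290, -31.58). ∠HVG = 85.9° gives VG at 164.1° from the x-axis; with |VG| = 22.2, G = (-16.06, -25.50). ∠VGR = 148.3° gives GR at -164.2° from the x-axis; with |GR| = 17.9, R = (-33.28, -30.37). ∠GRM = 103.1° gives RM at -87.30° from the x-axis; with |RM| = 28.8, M = (-31.93, -59.14). Then |JM| = |M − J| = 30.35.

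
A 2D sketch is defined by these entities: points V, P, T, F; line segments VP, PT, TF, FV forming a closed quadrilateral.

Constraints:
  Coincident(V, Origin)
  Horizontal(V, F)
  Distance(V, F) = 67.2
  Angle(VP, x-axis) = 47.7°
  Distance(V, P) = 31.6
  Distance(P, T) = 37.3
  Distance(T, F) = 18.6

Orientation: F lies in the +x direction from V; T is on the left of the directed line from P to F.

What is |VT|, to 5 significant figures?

60.039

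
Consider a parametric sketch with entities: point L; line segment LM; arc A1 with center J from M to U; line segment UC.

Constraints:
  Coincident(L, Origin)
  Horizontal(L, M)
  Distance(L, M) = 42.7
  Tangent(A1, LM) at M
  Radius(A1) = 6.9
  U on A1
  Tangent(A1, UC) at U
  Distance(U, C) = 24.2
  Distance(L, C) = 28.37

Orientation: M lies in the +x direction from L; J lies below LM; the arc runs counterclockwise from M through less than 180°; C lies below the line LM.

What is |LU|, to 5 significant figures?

37.841

Checks: L = (0.00, 0.00) ✓; |JU| = 6.900 ✓; ∠(JU, UC) = 90.00° ✓; |UC| = 24.20 ✓; |LC| = 28.37 ✓.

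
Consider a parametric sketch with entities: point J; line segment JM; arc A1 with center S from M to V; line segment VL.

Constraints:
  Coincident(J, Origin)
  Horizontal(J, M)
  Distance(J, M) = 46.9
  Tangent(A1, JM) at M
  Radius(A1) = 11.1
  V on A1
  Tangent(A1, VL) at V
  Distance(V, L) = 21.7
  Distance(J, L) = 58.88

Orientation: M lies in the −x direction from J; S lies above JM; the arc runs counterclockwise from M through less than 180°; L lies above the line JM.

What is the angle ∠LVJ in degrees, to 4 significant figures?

140.9°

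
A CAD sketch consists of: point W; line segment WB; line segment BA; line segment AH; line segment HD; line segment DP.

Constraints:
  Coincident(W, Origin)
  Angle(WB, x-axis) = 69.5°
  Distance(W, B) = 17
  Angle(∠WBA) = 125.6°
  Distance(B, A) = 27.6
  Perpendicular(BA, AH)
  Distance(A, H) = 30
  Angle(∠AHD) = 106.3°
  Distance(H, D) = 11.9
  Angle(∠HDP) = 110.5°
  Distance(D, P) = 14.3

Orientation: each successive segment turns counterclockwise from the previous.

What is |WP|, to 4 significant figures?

19.28

W is at the origin; WB runs at 69.5° with length 17.0, so B = (5.954, 15.92). ∠WBA = 125.6° gives BA at 123.9° from the x-axis; with |BA| = 27.6, A = (-9.440, 38.83). The perpendicularity gives AH at right angles to BA, so AH runs at -146.1°; with |AH| = 30.0, H = (-34.34, 22.10). ∠AHD = 106.3° gives HD at -72.40° from the x-axis; with |HD| = 11.9, D = (-30.74, 10.76). ∠HDP = 110.5° gives DP at -2.900° from the x-axis; with |DP| = 14.3, P = (-16.46, 10.03). Then |WP| = |P − W| = 19.28.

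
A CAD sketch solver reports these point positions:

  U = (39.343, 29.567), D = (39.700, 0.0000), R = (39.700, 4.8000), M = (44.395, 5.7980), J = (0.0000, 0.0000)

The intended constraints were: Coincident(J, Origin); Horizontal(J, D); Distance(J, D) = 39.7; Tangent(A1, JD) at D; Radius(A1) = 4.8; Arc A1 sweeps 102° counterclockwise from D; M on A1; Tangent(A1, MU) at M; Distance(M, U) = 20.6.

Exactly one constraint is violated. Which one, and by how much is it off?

Distance(M, U) = 20.6 — off by 3.70.

J = (0.00, 0.00) ✓; J.y = 0.00, D.y = 0.00 ✓; |JD| = 39.70 ✓; ∠(RD, DJ) = 90.00° ✓; |RD| = 4.800 ✓; bearing(R→M) − bearing(R→D) = 102.0° ✓; |RM| = 4.800 ✓; ∠(RM, MU) = 90.00° ✓; |MU| = 24.30 ✗.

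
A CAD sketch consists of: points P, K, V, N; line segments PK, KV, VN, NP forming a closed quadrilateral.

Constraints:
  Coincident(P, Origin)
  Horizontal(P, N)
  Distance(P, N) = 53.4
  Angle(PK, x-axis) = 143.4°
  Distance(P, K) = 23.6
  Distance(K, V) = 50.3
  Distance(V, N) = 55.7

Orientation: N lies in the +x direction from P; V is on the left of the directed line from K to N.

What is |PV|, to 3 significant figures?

49.6

Checks: |KV| = 50.30 ✓; |VN| = 55.70 ✓.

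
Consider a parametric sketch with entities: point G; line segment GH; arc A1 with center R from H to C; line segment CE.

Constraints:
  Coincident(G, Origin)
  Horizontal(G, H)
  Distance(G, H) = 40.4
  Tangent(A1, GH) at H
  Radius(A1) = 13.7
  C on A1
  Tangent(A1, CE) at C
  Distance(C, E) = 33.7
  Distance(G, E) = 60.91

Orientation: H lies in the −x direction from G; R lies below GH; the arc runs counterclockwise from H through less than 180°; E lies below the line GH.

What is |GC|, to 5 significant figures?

56.147

G is at the origin; GH is horizontal with |GH| = 40.4 and H on the −x side, so H = (-40.400, 0.0000). A1 meets GH tangentially, so RH is at right angles to GH, so R = H + (0, -13.7) = (-40.400, -13.700). Since RC ⟂ CE (tangency), |RE| = √(13.7² + 33.7²) = 36.378 regardless of where C sits on A1. So E lies on both circle(G, 60.91) and circle(R, 36.378); the below-GH intersection is E = (-35.205, -49.705). C is the foot of the tangent from E: C = (-52.225, -20.619).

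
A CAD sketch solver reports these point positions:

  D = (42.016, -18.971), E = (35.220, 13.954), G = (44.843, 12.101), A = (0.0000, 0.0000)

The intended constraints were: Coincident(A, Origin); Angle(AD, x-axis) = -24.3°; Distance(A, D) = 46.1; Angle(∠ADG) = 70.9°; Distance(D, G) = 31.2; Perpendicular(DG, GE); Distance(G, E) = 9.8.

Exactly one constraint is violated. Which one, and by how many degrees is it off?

Perpendicular(DG, GE) — off by 5.70°.

A = (0.00, 0.00) ✓; AD at -24.30° ✓; |AD| = 46.10 ✓; ∠ADG = 70.90° ✓; |DG| = 31.20 ✓; ∠(DG, GE) = 84.30° ✗; |GE| = 9.800 ✓.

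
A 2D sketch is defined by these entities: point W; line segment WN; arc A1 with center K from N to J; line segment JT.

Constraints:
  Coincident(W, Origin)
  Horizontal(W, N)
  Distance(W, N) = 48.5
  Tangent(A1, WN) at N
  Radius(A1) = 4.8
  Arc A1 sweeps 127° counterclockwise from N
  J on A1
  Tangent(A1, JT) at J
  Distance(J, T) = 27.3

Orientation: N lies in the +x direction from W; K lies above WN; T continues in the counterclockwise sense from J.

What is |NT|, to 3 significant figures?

32.1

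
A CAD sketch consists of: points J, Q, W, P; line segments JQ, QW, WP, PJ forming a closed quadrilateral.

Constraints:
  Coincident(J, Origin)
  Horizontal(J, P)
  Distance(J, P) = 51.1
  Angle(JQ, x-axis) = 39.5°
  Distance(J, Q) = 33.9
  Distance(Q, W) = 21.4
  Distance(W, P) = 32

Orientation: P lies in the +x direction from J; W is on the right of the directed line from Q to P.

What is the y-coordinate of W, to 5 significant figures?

1.3505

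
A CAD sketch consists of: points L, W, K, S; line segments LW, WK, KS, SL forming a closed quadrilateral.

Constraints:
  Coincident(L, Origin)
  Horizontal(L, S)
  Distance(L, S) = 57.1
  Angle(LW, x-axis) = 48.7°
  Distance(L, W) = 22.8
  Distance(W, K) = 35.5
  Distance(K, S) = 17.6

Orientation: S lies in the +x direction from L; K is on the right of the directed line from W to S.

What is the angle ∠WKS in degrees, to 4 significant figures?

113.2°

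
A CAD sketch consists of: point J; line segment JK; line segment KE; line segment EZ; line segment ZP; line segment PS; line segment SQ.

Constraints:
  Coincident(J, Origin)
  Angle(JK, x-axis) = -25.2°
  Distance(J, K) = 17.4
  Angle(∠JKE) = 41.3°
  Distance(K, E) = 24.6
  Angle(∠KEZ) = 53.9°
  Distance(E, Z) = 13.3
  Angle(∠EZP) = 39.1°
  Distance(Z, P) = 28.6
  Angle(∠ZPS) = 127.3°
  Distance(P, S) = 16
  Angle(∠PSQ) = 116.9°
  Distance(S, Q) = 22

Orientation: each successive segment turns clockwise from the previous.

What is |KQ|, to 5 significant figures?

51.631

J is at the origin; JK runs at -25.2° with length 17.4, so K = (15.744, -7.4086). ∠JKE = 41.3° gives KE at -163.90° from the x-axis; with |KE| = 24.6, E = (-7.8912, -14.231). ∠KEZ = 53.9° gives EZ at 70.000° from the x-axis; with |EZ| = 13.3, Z = (-3.3423, -1.7326). ∠EZP = 39.1° gives ZP at -70.900° from the x-axis; with |ZP| = 28.6, P = (6.0161, -28.758). ∠ZPS = 127.3° gives PS at -123.60° from the x-axis; with |PS| = 16.0, S = (-2.8381, -42.085). ∠PSQ = 116.9° gives SQ at 173.30° from the x-axis; with |SQ| = 22.0, Q = (-24.688, -39.518). Then |KQ| = |Q − K| = 51.631.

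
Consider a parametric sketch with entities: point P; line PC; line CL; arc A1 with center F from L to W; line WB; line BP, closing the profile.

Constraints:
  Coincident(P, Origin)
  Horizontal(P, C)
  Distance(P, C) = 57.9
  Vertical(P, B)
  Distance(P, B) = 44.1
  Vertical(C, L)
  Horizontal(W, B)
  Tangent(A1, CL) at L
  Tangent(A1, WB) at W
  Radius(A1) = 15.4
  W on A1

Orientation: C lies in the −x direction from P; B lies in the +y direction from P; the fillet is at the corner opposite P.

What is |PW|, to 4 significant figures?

61.25

P is at the origin; P and C share the same y with |PC| = 57.9 and C on the −x side, so C = (-57.90, 0.000). PB is vertical with |PB| = 44.1 and B on the +y side, so B = (0.000, 44.10). The virtual corner opposite P is at (-57.90, 44.10). Since A1 is tangent to CL there, FL ⟂ CL and tangency of A1 to WB means the radius FW is perpendicular to WB, with radius 15.4, so the center F sits 15.4 in from both sides at F = (-42.50, 28.70). That places the tangent points at L = (-57.90, 28.70) on CL and W = (-42.50, 44.10) on WB. Then |PW| = |W − P| = 61.25.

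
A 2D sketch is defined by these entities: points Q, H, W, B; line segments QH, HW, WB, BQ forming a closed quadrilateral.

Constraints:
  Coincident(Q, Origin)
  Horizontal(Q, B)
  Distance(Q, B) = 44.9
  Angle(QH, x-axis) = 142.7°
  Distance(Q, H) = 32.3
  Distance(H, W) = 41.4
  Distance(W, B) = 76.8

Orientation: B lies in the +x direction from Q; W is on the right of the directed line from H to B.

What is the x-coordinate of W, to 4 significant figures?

-28.77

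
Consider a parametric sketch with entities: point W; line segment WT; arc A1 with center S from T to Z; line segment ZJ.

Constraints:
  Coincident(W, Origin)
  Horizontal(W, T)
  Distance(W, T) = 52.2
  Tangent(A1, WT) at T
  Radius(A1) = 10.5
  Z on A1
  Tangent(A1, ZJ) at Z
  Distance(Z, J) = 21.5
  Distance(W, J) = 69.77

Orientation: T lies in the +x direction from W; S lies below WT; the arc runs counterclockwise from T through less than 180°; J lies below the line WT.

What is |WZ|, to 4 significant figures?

49.02

Checks: |SZ| = 10.50 ✓; ∠(SZ, ZJ) = 90.00° ✓; |ZJ| = 21.50 ✓; |WJ| = 69.77 ✓.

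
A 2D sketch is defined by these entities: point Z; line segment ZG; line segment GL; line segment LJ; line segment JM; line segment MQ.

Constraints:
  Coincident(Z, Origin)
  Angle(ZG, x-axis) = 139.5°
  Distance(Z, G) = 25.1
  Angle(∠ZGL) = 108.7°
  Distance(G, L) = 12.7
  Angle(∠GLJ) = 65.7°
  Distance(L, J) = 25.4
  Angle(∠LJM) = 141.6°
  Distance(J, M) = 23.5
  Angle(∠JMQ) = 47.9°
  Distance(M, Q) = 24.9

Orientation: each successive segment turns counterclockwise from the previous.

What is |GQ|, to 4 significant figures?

15.74

∠LJM = 141.6° gives JM at 3.500° from the x-axis; with |JM| = 23.5, M = (14.29, -3.300). ∠JMQ = 47.9° gives MQ at 135.6° from the x-axis; with |MQ| = 24.9, Q = (-3.497, 14.12). Then |GQ| = |Q − G| = 15.74.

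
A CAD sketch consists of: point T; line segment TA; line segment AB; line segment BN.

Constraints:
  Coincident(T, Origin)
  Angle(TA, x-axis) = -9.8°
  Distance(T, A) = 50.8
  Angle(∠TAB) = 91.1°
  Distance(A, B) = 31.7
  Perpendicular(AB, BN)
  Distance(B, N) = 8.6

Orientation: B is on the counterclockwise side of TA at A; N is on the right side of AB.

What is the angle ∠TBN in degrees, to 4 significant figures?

147.2°

∠TAB = 91.1°, so AB runs at -9.8° + (180° − 91.1°) = 79.10° from the x-axis; with |AB| = 31.7, B = A + 31.7·(cos 79.10°, sin 79.10°) = (56.05, 22.48). The perpendicularity gives BN at right angles to AB; with |BN| = 8.6 on the right of AB, N = B + 8.6·(0.9820, -0.1891) = (64.50, 20.86). Then cos ∠TBN = BT·BN / (|BT||BN|), giving 147.2°.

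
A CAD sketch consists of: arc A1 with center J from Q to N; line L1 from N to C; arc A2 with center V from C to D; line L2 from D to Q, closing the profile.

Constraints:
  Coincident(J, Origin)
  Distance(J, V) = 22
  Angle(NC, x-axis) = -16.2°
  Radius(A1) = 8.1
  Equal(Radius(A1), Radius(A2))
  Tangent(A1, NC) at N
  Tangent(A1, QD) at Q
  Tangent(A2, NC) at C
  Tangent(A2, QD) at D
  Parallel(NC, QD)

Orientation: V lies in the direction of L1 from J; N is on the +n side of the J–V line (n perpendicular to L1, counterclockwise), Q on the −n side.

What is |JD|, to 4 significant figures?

23.44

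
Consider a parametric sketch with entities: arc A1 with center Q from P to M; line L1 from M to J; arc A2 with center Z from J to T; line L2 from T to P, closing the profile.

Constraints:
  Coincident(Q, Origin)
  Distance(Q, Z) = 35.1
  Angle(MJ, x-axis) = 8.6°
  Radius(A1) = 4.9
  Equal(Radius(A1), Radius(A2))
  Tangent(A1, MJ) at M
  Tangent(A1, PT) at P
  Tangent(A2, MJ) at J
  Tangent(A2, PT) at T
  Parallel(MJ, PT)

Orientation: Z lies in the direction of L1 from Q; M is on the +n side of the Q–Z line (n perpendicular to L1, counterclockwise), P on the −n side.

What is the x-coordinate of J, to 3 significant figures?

34.0

The slot axis is L1's direction at 8.6°, so u = (cos 8.6°, sin 8.6°) = (0.989, 0.150) and n = (−sin 8.6°, cos 8.6°) = (-0.150, 0.989). Q is at the origin and Z lies 35.1 along u from Q, so Z = 35.1·u = (34.7, 5.25). Tangency of A1 to both parallel lines with radius 4.9 puts M and P at Q ± 4.9·n: M = (-0.733, 4.84), P = (0.733, -4.84). Equal radii place J and T the same way about Z: J = Z + 4.9·n = (34.0, 10.1), T = Z − 4.9·n = (35.4, 0.404). So J.x = 34.0.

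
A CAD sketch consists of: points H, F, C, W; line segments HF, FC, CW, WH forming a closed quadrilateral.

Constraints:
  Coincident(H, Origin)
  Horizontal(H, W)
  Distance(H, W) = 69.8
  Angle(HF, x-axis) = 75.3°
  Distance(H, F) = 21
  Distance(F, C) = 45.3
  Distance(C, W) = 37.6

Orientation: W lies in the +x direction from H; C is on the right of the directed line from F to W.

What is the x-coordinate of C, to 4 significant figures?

34.90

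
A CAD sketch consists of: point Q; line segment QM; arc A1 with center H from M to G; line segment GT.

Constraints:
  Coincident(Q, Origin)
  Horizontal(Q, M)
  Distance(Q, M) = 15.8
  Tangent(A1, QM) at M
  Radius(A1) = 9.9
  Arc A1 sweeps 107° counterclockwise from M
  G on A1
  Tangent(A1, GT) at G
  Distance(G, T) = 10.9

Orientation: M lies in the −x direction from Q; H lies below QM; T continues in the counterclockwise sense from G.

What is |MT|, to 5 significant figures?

24.053

On A1, M sits at bearing 90° from H; a 107° counterclockwise sweep puts G at bearing 197°, so G = H + 9.9·(cos 197°, sin 197°) = (-25.267, -12.794). Since A1 is tangent to GT there, HG ⟂ GT, so GT runs along (−sin 197°, cos 197°); with |GT| = 10.9, T = (-22.081, -23.218). Then |MT| = |T − M| = 24.053.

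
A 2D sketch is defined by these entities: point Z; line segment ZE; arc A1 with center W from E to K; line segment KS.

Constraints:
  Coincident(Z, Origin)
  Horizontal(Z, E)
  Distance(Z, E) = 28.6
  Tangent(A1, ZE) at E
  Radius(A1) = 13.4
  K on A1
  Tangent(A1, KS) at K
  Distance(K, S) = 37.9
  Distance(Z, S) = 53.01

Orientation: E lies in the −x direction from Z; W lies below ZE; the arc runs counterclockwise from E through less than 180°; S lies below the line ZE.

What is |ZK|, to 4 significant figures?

44.66

Z is at the origin; Z and E share the same y with |ZE| = 28.6 and E on the −x side, so E = (-28.60, 0.000). A1 meets ZE tangentially, so WE is at right angles to ZE, so W = E + (0, -13.4) = (-28.60, -13.40). Since WK ⟂ KS (tangency), |WS| = √(13.4² + 37.9²) = 40.20 regardless of where K sits on A1. So S lies on both circle(Z, 53.01) and circle(W, 40.20); the below-ZE intersection is S = (-14.41, -51.01). K is the foot of the tangent from S: K = (-38.84, -22.04).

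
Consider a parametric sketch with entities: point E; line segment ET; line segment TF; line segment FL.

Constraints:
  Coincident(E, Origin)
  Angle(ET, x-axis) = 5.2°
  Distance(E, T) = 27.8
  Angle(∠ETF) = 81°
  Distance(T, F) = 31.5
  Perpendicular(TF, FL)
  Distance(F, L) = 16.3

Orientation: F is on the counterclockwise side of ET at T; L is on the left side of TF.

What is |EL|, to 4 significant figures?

29.35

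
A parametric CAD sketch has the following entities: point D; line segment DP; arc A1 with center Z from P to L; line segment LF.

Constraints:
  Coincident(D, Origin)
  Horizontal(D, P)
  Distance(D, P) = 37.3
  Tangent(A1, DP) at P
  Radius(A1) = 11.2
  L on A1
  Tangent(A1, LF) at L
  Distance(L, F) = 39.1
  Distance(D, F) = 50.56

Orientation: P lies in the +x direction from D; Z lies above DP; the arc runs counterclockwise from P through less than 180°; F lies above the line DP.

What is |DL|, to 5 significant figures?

49.176

D is at the origin; D and P share the same y with |DP| = 37.3 and P on the +x side, so P = (37.300, 0.0000). A1 meets DP tangentially, so ZP is at right angles to DP, so Z = P + (0, 11.2) = (37.300, 11.200). Since ZL ⟂ LF (tangency), |ZF| = √(11.2² + 39.1²) = 40.672 regardless of where L sits on A1. So F lies on both circle(D, 50.56) and circle(Z, 40.672); the above-DP intersection is F = (18.267, 47.145). L is the foot of the tangent from F: L = (45.372, 18.964).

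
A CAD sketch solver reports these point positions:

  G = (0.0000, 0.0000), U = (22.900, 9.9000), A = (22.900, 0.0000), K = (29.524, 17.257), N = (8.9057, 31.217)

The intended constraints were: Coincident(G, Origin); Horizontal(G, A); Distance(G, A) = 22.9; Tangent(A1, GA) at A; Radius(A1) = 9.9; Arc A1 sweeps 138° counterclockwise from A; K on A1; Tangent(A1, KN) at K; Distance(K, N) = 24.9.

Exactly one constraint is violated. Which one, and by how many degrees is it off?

Tangent(A1, KN) at K — off by 7.90°.

G = (0.00, 0.00) ✓; G.y = 0.00, A.y = 0.00 ✓; |GA| = 22.90 ✓; ∠(UA, AG) = 90.00° ✓; |UA| = 9.900 ✓; bearing(U→K) − bearing(U→A) = 138.0° ✓; |UK| = 9.900 ✓; ∠(UK, KN) = 82.10° ✗; |KN| = 24.90 ✓.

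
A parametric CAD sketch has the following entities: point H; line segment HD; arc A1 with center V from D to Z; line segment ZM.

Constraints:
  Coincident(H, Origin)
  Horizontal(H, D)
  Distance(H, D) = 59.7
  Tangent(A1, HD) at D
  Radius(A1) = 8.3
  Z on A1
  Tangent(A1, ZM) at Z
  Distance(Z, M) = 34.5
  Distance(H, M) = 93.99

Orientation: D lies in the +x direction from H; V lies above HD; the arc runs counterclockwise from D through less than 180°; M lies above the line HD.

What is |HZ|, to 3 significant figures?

65.5

Checks: |VZ| = 8.300 ✓; ∠(VZ, ZM) = 90.00° ✓; |ZM| = 34.50 ✓; |HM| = 93.99 ✓.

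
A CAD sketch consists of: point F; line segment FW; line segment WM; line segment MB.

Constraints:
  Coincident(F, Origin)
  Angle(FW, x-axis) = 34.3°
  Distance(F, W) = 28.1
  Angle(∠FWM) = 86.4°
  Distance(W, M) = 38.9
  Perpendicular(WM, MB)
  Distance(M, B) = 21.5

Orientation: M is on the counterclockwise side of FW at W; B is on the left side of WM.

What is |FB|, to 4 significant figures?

37.71

∠FWM = 86.4°, so WM runs at 34.3° + (180° − 86.4°) = 127.9° from the x-axis; with |WM| = 38.9, M = W + 38.9·(cos 127.9°, sin 127.9°) = (-0.6823, 46.53). WM is perpendicular to MB; with |MB| = 21.5 on the left of WM, B = M + 21.5·(-0.7891, -0.6143) = (-17.65, 33.32). Then |FB| = |B − F| = 37.71.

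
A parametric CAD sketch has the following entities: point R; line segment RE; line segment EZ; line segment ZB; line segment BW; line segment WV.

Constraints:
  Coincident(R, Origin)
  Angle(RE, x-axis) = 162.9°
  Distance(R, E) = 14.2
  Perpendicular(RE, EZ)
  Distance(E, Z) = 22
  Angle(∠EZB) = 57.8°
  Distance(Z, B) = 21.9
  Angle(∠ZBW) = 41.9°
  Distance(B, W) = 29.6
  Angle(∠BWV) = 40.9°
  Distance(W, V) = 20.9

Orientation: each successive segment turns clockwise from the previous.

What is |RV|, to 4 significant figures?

24.41

R is at the origin; RE runs at 162.9° with length 14.2, so E = (-13.57, 4.175). The perpendicularity gives EZ at right angles to RE, so EZ runs at 72.90°; with |EZ| = 22.0, Z = (-7.103, 25.20). ∠EZB = 57.8° gives ZB at -49.30° from the x-axis; with |ZB| = 21.9, B = (7.178, 8.600). ∠ZBW = 41.9° gives BW at 172.6° from the x-axis; with |BW| = 29.6, W = (-22.18, 12.41). ∠BWV = 40.9° gives WV at 33.50° from the x-axis; with |WV| = 20.9, V = (-4.748, 23.95). Then |RV| = |V − R| = 24.41.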